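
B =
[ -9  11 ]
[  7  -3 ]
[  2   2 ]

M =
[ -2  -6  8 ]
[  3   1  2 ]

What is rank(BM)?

2

First compute BM:
[[ 51,  65, -50],
 [-23, -45,  50],
 [  2, -10,  20]]
Now row reduce the product.
R2 ← R2 + (23/51)·R1: [0, -800/51, 1400/51]
R3 ← R3 − (2/51)·R1: [0, -640/51, 1120/51]
R3 ← R3 − (4/5)·R2: [0, 0, 0]
2 nonzero rows, so rank(BM) = 2.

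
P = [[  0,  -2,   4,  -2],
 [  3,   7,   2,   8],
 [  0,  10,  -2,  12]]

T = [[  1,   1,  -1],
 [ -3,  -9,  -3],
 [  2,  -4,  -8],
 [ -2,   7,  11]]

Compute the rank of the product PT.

2

First compute PT:
[[ 18, -12, -48],
 [-30, -12,  48],
 [-58,   2, 118]]
Now row reduce the product.
R2 ← R2 + (5/3)·R1: [0, -32, -32]
R3 ← R3 + (29/9)·R1: [0, -110/3, -110/3]
R3 ← R3 − (55/48)·R2: [0, 0, 0]
2 nonzero rows, so rank(PT) = 2.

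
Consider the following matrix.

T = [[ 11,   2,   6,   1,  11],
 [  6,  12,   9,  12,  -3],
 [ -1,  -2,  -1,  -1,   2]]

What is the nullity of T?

Row reduce to echelon form.
R2 ← R2 − (6/11)·R1: [0, 120/11, 63/11, 126/11, -9]
R3 ← R3 + (1/11)·R1: [0, -20/11, -5/11, -10/11, 3]
R3 ← R3 + (1/6)·R2: [0, 0, 1/2, 1, 3/2]
3 nonzero rows, so rank(T) = 3.
T has 5 columns; by rank–nullity, nullity = 5 − 3 = 2.

2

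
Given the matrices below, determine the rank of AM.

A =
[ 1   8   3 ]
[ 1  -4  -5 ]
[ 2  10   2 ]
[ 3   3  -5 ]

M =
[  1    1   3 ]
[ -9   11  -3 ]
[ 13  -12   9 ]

First compute AM:
[[-32,  53,   6],
 [-28,  17, -30],
 [-62,  88,  -6],
 [-89,  96, -45]]
Now row reduce the product.
R2 ← R2 − (7/8)·R1: [0, -235/8, -141/4]
R3 ← R3 − (31/16)·R1: [0, -235/16, -141/8]
R4 ← R4 − (89/32)·R1: [0, -1645/32, -987/16]
R3 ← R3 − (1/2)·R2: [0, 0, 0]
R4 ← R4 − (7/4)·R2: [0, 0, 0]
2 nonzero rows, so rank(AM) = 2.

2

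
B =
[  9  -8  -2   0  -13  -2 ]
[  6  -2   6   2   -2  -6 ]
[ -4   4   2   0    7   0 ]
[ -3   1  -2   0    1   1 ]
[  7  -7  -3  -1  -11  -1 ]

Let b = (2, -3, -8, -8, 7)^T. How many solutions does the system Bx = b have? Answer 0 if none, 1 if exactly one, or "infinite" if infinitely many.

Row reduce the augmented matrix [B | b].
R2 ← R2 − (2/3)·R1: [0, 10/3, 22/3, 2, 20/3, -14/3, -13/3]
R3 ← R3 + (4/9)·R1: [0, 4/9, 10/9, 0, 11/9, -8/9, -64/9]
R4 ← R4 + (1/3)·R1: [0, -5/3, -8/3, 0, -10/3, 1/3, -22/3]
R5 ← R5 − (7/9)·R1: [0, -7/9, -13/9, -1, -8/9, 5/9, 49/9]
R3 ← R3 − (2/15)·R2: [0, 0, 2/15, -4/15, 1/3, -4/15, -98/15]
R4 ← R4 + (1/2)·R2: [0, 0, 1, 1, 0, -2, -19/2]
R5 ← R5 + (7/30)·R2: [0, 0, 4/15, -8/15, 2/3, -8/15, 133/30]
R4 ← R4 − (15/2)·R3: [0, 0, 0, 3, -5/2, 0, 79/2]
R5 ← R5 − (2)·R3: [0, 0, 0, 0, 0, 0, 35/2]
The echelon form has 5 nonzero rows; the last pivot sits in the augmented column, so rank(B) = 4 but rank([B|b]) = 5.
Since the ranks differ, the system is inconsistent.
It has no solutions.

0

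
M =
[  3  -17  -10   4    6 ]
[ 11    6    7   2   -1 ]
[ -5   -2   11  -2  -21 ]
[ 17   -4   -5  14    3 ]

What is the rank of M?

4

Row reduce to echelon form.
R2 ← R2 − (11/3)·R1: [0, 205/3, 131/3, -38/3, -23]
R3 ← R3 + (5/3)·R1: [0, -91/3, -17/3, 14/3, -11]
R4 ← R4 − (17/3)·R1: [0, 277/3, 155/3, -26/3, -31]
R3 ← R3 + (91/205)·R2: [0, 0, 2812/205, -196/205, -4348/205]
R4 ← R4 − (277/205)·R2: [0, 0, -1504/205, 1732/205, 16/205]
R4 ← R4 + (376/703)·R3: [0, 0, 0, 5580/703, -7920/703]
Echelon form has 4 nonzero rows, so rank(M) = 4.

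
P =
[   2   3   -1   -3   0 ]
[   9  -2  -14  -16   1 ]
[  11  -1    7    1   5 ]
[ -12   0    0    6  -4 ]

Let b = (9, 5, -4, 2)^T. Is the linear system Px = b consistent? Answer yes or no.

Row reduce the augmented matrix [P | b].
R2 ← R2 − (9/2)·R1: [0, -31/2, -19/2, -5/2, 1, -71/2]
R3 ← R3 − (11/2)·R1: [0, -35/2, 25/2, 35/2, 5, -107/2]
R4 ← R4 + (6)·R1: [0, 18, -6, -12, -4, 56]
R3 ← R3 − (35/31)·R2: [0, 0, 720/31, 630/31, 120/31, -416/31]
R4 ← R4 + (36/31)·R2: [0, 0, -528/31, -462/31, -88/31, 458/31]
R4 ← R4 + (11/15)·R3: [0, 0, 0, 0, 0, 74/15]
The echelon form has 4 nonzero rows; the last pivot sits in the augmented column, so rank(P) = 3 but rank([P|b]) = 4.
Since the ranks differ, the system is inconsistent.

no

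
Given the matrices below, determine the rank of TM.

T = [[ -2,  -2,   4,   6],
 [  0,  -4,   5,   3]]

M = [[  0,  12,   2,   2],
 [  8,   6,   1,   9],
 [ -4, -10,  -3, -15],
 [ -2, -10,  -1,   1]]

2

First compute TM:
[[-44, -136, -24, -76],
 [-58, -104, -22, -108]]
Now row reduce the product.
R2 ← R2 − (29/22)·R1: [0, 828/11, 106/11, -86/11]
2 nonzero rows, so rank(TM) = 2.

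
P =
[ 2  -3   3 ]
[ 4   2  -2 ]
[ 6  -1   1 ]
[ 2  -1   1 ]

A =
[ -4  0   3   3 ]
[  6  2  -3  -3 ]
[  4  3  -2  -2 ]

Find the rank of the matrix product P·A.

First compute PA:
[[-14,   3,   9,   9],
 [-12,  -2,  10,  10],
 [-26,   1,  19,  19],
 [-10,   1,   7,   7]]
Now row reduce the product.
R2 ← R2 − (6/7)·R1: [0, -32/7, 16/7, 16/7]
R3 ← R3 − (13/7)·R1: [0, -32/7, 16/7, 16/7]
R4 ← R4 − (5/7)·R1: [0, -8/7, 4/7, 4/7]
R3 ← R3 − R2: [0, 0, 0, 0]
R4 ← R4 − (1/4)·R2: [0, 0, 0, 0]
2 nonzero rows, so rank(PA) = 2.

2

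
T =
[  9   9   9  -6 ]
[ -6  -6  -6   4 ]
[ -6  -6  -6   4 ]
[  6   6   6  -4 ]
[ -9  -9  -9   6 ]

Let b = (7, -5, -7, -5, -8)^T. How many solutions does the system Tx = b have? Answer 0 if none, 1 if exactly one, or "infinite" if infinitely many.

0

Row reduce the augmented matrix [T | b].
R2 ← R2 + (2/3)·R1: [0, 0, 0, 0, -1/3]
R3 ← R3 + (2/3)·R1: [0, 0, 0, 0, -7/3]
R4 ← R4 − (2/3)·R1: [0, 0, 0, 0, -29/3]
R5 ← R5 + R1: [0, 0, 0, 0, -1]
R3 ← R3 − (7)·R2: [0, 0, 0, 0, 0]
R4 ← R4 − (29)·R2: [0, 0, 0, 0, 0]
R5 ← R5 − (3)·R2: [0, 0, 0, 0, 0]
The echelon form has 2 nonzero rows; the last pivot sits in the augmented column, so rank(T) = 1 but rank([T|b]) = 2.
Since the ranks differ, the system is inconsistent.
It has no solutions.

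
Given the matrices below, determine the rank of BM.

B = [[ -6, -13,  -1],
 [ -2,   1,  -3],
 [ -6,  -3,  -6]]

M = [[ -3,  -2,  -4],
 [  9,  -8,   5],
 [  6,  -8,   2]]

First compute BM:
[[-105, 124, -43],
 [ -3,  20,   7],
 [-45,  84,  -3]]
Now row reduce the product.
R2 ← R2 − (1/35)·R1: [0, 576/35, 288/35]
R3 ← R3 − (3/7)·R1: [0, 216/7, 108/7]
R3 ← R3 − (15/8)·R2: [0, 0, 0]
2 nonzero rows, so rank(BM) = 2.

2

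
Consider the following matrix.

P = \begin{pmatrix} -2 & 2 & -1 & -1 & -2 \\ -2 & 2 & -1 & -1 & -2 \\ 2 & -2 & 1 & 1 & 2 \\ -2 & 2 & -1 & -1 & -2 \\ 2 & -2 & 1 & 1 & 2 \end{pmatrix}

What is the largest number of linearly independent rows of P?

1

Row reduce to echelon form.
R2 ← R2 − R1: [0, 0, 0, 0, 0]
R3 ← R3 + R1: [0, 0, 0, 0, 0]
R4 ← R4 − R1: [0, 0, 0, 0, 0]
R5 ← R5 + R1: [0, 0, 0, 0, 0]
Echelon form has 1 nonzero row, so rank(P) = 1.
The rank gives the maximum number of linearly independent rows: 1.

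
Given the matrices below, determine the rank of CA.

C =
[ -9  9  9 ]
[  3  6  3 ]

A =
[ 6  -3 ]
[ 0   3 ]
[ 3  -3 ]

2

First compute CA:
[[-27,  27],
 [ 27,   0]]
Now row reduce the product.
R2 ← R2 + R1: [0, 27]
2 nonzero rows, so rank(CA) = 2.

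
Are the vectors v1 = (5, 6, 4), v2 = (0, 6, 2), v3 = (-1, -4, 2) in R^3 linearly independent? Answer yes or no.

yes

Form the matrix with these vectors as rows and row reduce.
R3 ← R3 + (1/5)·R1: [0, -14/5, 14/5]
R3 ← R3 + (7/15)·R2: [0, 0, 56/15]
3 nonzero rows, so the 3 vectors span a space of dimension 3.
Since 3 = 3, the vectors are linearly independent.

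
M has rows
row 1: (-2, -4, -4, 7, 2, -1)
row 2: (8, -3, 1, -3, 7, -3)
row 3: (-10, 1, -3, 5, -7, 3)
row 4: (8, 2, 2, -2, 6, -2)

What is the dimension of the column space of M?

Row reduce to echelon form.
R2 ← R2 + (4)·R1: [0, -19, -15, 25, 15, -7]
R3 ← R3 − (5)·R1: [0, 21, 17, -30, -17, 8]
R4 ← R4 + (4)·R1: [0, -14, -14, 26, 14, -6]
R3 ← R3 + (21/19)·R2: [0, 0, 8/19, -45/19, -8/19, 5/19]
R4 ← R4 − (14/19)·R2: [0, 0, -56/19, 144/19, 56/19, -16/19]
R4 ← R4 + (7)·R3: [0, 0, 0, -9, 0, 1]
Echelon form has 4 nonzero rows, so rank(M) = 4.
The column space has dimension equal to the rank: 4.

4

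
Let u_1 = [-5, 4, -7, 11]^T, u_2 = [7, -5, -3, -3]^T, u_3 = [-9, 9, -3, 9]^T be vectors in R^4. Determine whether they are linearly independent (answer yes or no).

Form the matrix with these vectors as rows and row reduce.
R2 ← R2 + (7/5)·R1: [0, 3/5, -64/5, 62/5]
R3 ← R3 − (9/5)·R1: [0, 9/5, 48/5, -54/5]
R3 ← R3 − (3)·R2: [0, 0, 48, -48]
3 nonzero rows, so the 3 vectors span a space of dimension 3.
Since 3 = 3, the vectors are linearly independent.

yes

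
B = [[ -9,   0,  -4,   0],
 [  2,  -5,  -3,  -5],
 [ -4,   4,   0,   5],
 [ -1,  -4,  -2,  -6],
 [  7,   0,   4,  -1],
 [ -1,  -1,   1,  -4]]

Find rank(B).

4

Row reduce to echelon form.
R2 ← R2 + (2/9)·R1: [0, -5, -35/9, -5]
R3 ← R3 − (4/9)·R1: [0, 4, 16/9, 5]
R4 ← R4 − (1/9)·R1: [0, -4, -14/9, -6]
R5 ← R5 + (7/9)·R1: [0, 0, 8/9, -1]
R6 ← R6 − (1/9)·R1: [0, -1, 13/9, -4]
R3 ← R3 + (4/5)·R2: [0, 0, -4/3, 1]
R4 ← R4 − (4/5)·R2: [0, 0, 14/9, -2]
R6 ← R6 − (1/5)·R2: [0, 0, 20/9, -3]
R4 ← R4 + (7/6)·R3: [0, 0, 0, -5/6]
R5 ← R5 + (2/3)·R3: [0, 0, 0, -1/3]
R6 ← R6 + (5/3)·R3: [0, 0, 0, -4/3]
R5 ← R5 − (2/5)·R4: [0, 0, 0, 0]
R6 ← R6 − (8/5)·R4: [0, 0, 0, 0]
Echelon form has 4 nonzero rows, so rank(B) = 4.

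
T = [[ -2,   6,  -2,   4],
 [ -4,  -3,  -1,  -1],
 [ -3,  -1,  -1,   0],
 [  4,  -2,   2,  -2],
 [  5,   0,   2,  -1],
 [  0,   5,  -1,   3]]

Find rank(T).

Row reduce to echelon form.
R2 ← R2 − (2)·R1: [0, -15, 3, -9]
R3 ← R3 − (3/2)·R1: [0, -10, 2, -6]
R4 ← R4 + (2)·R1: [0, 10, -2, 6]
R5 ← R5 + (5/2)·R1: [0, 15, -3, 9]
R3 ← R3 − (2/3)·R2: [0, 0, 0, 0]
R4 ← R4 + (2/3)·R2: [0, 0, 0, 0]
R5 ← R5 + R2: [0, 0, 0, 0]
R6 ← R6 + (1/3)·R2: [0, 0, 0, 0]
Echelon form has 2 nonzero rows, so rank(T) = 2.

2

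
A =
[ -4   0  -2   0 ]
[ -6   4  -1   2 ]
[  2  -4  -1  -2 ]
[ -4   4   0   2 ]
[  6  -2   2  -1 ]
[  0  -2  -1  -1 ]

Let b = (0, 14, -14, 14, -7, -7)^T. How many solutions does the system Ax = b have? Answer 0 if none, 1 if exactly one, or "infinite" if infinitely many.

infinite

Row reduce the augmented matrix [A | b].
R2 ← R2 − (3/2)·R1: [0, 4, 2, 2, 14]
R3 ← R3 + (1/2)·R1: [0, -4, -2, -2, -14]
R4 ← R4 − R1: [0, 4, 2, 2, 14]
R5 ← R5 + (3/2)·R1: [0, -2, -1, -1, -7]
R3 ← R3 + R2: [0, 0, 0, 0, 0]
R4 ← R4 − R2: [0, 0, 0, 0, 0]
R5 ← R5 + (1/2)·R2: [0, 0, 0, 0, 0]
R6 ← R6 + (1/2)·R2: [0, 0, 0, 0, 0]
The echelon form has 2 nonzero rows, and every pivot lies in the first 4 columns, so rank(A) = rank([A|b]) = 2.
The system is consistent.
rank = 2 < 4 unknowns, so there are infinitely many solutions.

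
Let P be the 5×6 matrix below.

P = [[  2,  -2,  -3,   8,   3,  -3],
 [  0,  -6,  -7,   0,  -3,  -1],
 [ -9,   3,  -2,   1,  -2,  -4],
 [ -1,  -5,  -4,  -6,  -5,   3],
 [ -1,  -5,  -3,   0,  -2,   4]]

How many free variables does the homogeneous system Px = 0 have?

Row reduce to echelon form.
R3 ← R3 + (9/2)·R1: [0, -6, -31/2, 37, 23/2, -35/2]
R4 ← R4 + (1/2)·R1: [0, -6, -11/2, -2, -7/2, 3/2]
R5 ← R5 + (1/2)·R1: [0, -6, -9/2, 4, -1/2, 5/2]
R3 ← R3 − R2: [0, 0, -17/2, 37, 29/2, -33/2]
R4 ← R4 − R2: [0, 0, 3/2, -2, -1/2, 5/2]
R5 ← R5 − R2: [0, 0, 5/2, 4, 5/2, 7/2]
R4 ← R4 + (3/17)·R3: [0, 0, 0, 77/17, 35/17, -7/17]
R5 ← R5 + (5/17)·R3: [0, 0, 0, 253/17, 115/17, -23/17]
R5 ← R5 − (23/7)·R4: [0, 0, 0, 0, 0, 0]
4 nonzero rows, so rank(P) = 4.
P has 6 columns; by rank–nullity, nullity = 6 − 4 = 2.

2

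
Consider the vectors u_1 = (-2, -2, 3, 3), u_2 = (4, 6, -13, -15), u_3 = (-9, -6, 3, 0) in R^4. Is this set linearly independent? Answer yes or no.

Form the matrix with these vectors as rows and row reduce.
R2 ← R2 + (2)·R1: [0, 2, -7, -9]
R3 ← R3 − (9/2)·R1: [0, 3, -21/2, -27/2]
R3 ← R3 − (3/2)·R2: [0, 0, 0, 0]
2 nonzero rows, so the 3 vectors span a space of dimension 2.
Since 2 < 3, the vectors are linearly dependent.

no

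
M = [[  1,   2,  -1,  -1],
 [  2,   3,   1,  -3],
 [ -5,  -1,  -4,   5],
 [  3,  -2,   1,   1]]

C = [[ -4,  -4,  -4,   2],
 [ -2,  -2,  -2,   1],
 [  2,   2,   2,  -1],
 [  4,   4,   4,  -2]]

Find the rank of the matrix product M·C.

First compute MC:
[[-14, -14, -14,   7],
 [-24, -24, -24,  12],
 [ 34,  34,  34, -17],
 [ -2,  -2,  -2,   1]]
Now row reduce the product.
R2 ← R2 − (12/7)·R1: [0, 0, 0, 0]
R3 ← R3 + (17/7)·R1: [0, 0, 0, 0]
R4 ← R4 − (1/7)·R1: [0, 0, 0, 0]
1 nonzero row, so rank(MC) = 1.

1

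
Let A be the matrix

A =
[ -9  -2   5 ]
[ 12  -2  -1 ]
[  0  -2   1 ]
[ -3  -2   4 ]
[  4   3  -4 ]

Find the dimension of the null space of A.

Row reduce to echelon form.
R2 ← R2 + (4/3)·R1: [0, -14/3, 17/3]
R4 ← R4 − (1/3)·R1: [0, -4/3, 7/3]
R5 ← R5 + (4/9)·R1: [0, 19/9, -16/9]
R3 ← R3 − (3/7)·R2: [0, 0, -10/7]
R4 ← R4 − (2/7)·R2: [0, 0, 5/7]
R5 ← R5 + (19/42)·R2: [0, 0, 11/14]
R4 ← R4 + (1/2)·R3: [0, 0, 0]
R5 ← R5 + (11/20)·R3: [0, 0, 0]
3 nonzero rows, so rank(A) = 3.
A has 3 columns; by rank–nullity, nullity = 3 − 3 = 0.

0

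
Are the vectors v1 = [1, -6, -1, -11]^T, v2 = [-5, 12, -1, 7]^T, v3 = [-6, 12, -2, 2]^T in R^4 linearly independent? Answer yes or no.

no

Form the matrix with these vectors as rows and row reduce.
R2 ← R2 + (5)·R1: [0, -18, -6, -48]
R3 ← R3 + (6)·R1: [0, -24, -8, -64]
R3 ← R3 − (4/3)·R2: [0, 0, 0, 0]
2 nonzero rows, so the 3 vectors span a space of dimension 2.
Since 2 < 3, the vectors are linearly dependent.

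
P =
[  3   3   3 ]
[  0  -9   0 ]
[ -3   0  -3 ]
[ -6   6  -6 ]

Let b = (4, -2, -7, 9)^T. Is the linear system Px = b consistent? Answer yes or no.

Row reduce the augmented matrix [P | b].
R3 ← R3 + R1: [0, 3, 0, -3]
R4 ← R4 + (2)·R1: [0, 12, 0, 17]
R3 ← R3 + (1/3)·R2: [0, 0, 0, -11/3]
R4 ← R4 + (4/3)·R2: [0, 0, 0, 43/3]
R4 ← R4 + (43/11)·R3: [0, 0, 0, 0]
The echelon form has 3 nonzero rows; the last pivot sits in the augmented column, so rank(P) = 2 but rank([P|b]) = 3.
Since the ranks differ, the system is inconsistent.

no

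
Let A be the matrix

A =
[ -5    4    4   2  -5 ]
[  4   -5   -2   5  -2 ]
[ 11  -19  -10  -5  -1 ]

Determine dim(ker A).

Row reduce to echelon form.
R2 ← R2 + (4/5)·R1: [0, -9/5, 6/5, 33/5, -6]
R3 ← R3 + (11/5)·R1: [0, -51/5, -6/5, -3/5, -12]
R3 ← R3 − (17/3)·R2: [0, 0, -8, -38, 22]
3 nonzero rows, so rank(A) = 3.
A has 5 columns; by rank–nullity, nullity = 5 − 3 = 2.

2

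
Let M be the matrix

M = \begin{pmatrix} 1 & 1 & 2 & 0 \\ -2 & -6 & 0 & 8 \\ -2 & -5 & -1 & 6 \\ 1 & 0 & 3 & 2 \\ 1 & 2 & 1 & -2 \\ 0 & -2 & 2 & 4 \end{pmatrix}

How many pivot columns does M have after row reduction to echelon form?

Row reduce to echelon form.
R2 ← R2 + (2)·R1: [0, -4, 4, 8]
R3 ← R3 + (2)·R1: [0, -3, 3, 6]
R4 ← R4 − R1: [0, -1, 1, 2]
R5 ← R5 − R1: [0, 1, -1, -2]
R3 ← R3 − (3/4)·R2: [0, 0, 0, 0]
R4 ← R4 − (1/4)·R2: [0, 0, 0, 0]
R5 ← R5 + (1/4)·R2: [0, 0, 0, 0]
R6 ← R6 − (1/2)·R2: [0, 0, 0, 0]
Echelon form has 2 nonzero rows, so rank(M) = 2.
Each nonzero row contributes one pivot column: 2 pivot columns.

2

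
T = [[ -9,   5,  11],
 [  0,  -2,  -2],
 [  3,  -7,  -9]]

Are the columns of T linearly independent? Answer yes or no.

Row reduce T to echelon form.
R3 ← R3 + (1/3)·R1: [0, -16/3, -16/3]
R3 ← R3 − (8/3)·R2: [0, 0, 0]
2 pivots among 3 columns.
Only 2 < 3 pivot columns, so the columns are linearly dependent.

no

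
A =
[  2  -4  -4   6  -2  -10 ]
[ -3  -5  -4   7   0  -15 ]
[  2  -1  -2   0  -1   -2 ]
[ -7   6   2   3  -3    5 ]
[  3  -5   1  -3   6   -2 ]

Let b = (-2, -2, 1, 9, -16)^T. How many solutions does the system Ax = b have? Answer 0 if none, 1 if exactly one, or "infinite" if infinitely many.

Row reduce the augmented matrix [A | b].
R2 ← R2 + (3/2)·R1: [0, -11, -10, 16, -3, -30, -5]
R3 ← R3 − R1: [0, 3, 2, -6, 1, 8, 3]
R4 ← R4 + (7/2)·R1: [0, -8, -12, 24, -10, -30, 2]
R5 ← R5 − (3/2)·R1: [0, 1, 7, -12, 9, 13, -13]
R3 ← R3 + (3/11)·R2: [0, 0, -8/11, -18/11, 2/11, -2/11, 18/11]
R4 ← R4 − (8/11)·R2: [0, 0, -52/11, 136/11, -86/11, -90/11, 62/11]
R5 ← R5 + (1/11)·R2: [0, 0, 67/11, -116/11, 96/11, 113/11, -148/11]
R4 ← R4 − (13/2)·R3: [0, 0, 0, 23, -9, -7, -5]
R5 ← R5 + (67/8)·R3: [0, 0, 0, -97/4, 41/4, 35/4, 1/4]
R5 ← R5 + (97/92)·R4: [0, 0, 0, 0, 35/46, 63/46, -231/46]
The echelon form has 5 nonzero rows, and every pivot lies in the first 6 columns, so rank(A) = rank([A|b]) = 5.
The system is consistent.
rank = 5 < 6 unknowns, so there are infinitely many solutions.

infinite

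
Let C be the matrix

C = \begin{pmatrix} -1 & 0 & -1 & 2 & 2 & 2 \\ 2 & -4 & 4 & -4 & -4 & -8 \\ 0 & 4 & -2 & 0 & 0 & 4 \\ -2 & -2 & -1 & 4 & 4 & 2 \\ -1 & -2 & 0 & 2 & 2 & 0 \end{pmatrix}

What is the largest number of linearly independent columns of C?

Row reduce to echelon form.
R2 ← R2 + (2)·R1: [0, -4, 2, 0, 0, -4]
R4 ← R4 − (2)·R1: [0, -2, 1, 0, 0, -2]
R5 ← R5 − R1: [0, -2, 1, 0, 0, -2]
R3 ← R3 + R2: [0, 0, 0, 0, 0, 0]
R4 ← R4 − (1/2)·R2: [0, 0, 0, 0, 0, 0]
R5 ← R5 − (1/2)·R2: [0, 0, 0, 0, 0, 0]
Echelon form has 2 nonzero rows, so rank(C) = 2.
The rank gives the maximum number of linearly independent columns: 2.

2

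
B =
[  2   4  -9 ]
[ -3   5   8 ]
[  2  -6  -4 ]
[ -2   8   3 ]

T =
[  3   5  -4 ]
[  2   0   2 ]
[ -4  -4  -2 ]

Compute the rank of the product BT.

First compute BT:
[[ 50,  46,  18],
 [-31, -47,   6],
 [ 10,  26, -12],
 [ -2, -22,  18]]
Now row reduce the product.
R2 ← R2 + (31/50)·R1: [0, -462/25, 429/25]
R3 ← R3 − (1/5)·R1: [0, 84/5, -78/5]
R4 ← R4 + (1/25)·R1: [0, -504/25, 468/25]
R3 ← R3 + (10/11)·R2: [0, 0, 0]
R4 ← R4 − (12/11)·R2: [0, 0, 0]
2 nonzero rows, so rank(BT) = 2.

2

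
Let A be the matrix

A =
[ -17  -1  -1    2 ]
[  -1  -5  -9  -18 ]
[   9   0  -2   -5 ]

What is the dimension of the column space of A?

3

Row reduce to echelon form.
R2 ← R2 − (1/17)·R1: [0, -84/17, -152/17, -308/17]
R3 ← R3 + (9/17)·R1: [0, -9/17, -43/17, -67/17]
R3 ← R3 − (3/28)·R2: [0, 0, -11/7, -2]
Echelon form has 3 nonzero rows, so rank(A) = 3.
The column space has dimension equal to the rank: 3.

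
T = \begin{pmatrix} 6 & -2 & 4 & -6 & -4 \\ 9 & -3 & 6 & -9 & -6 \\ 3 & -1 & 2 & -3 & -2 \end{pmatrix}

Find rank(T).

Row reduce to echelon form.
R2 ← R2 − (3/2)·R1: [0, 0, 0, 0, 0]
R3 ← R3 − (1/2)·R1: [0, 0, 0, 0, 0]
Echelon form has 1 nonzero row, so rank(T) = 1.

1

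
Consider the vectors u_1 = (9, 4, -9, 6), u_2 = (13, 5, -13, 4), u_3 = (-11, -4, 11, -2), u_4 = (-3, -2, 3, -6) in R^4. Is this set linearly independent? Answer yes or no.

no

Form the matrix with these vectors as rows and row reduce.
R2 ← R2 − (13/9)·R1: [0, -7/9, 0, -14/3]
R3 ← R3 + (11/9)·R1: [0, 8/9, 0, 16/3]
R4 ← R4 + (1/3)·R1: [0, -2/3, 0, -4]
R3 ← R3 + (8/7)·R2: [0, 0, 0, 0]
R4 ← R4 − (6/7)·R2: [0, 0, 0, 0]
2 nonzero rows, so the 4 vectors span a space of dimension 2.
Since 2 < 4, the vectors are linearly dependent.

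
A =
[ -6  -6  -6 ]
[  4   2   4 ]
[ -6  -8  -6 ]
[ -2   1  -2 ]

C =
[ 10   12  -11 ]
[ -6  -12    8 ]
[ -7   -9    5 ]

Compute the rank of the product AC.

First compute AC:
[[ 18,  54, -12],
 [  0, -12,  -8],
 [ 30,  78, -28],
 [-12, -18,  20]]
Now row reduce the product.
R3 ← R3 − (5/3)·R1: [0, -12, -8]
R4 ← R4 + (2/3)·R1: [0, 18, 12]
R3 ← R3 − R2: [0, 0, 0]
R4 ← R4 + (3/2)·R2: [0, 0, 0]
2 nonzero rows, so rank(AC) = 2.

2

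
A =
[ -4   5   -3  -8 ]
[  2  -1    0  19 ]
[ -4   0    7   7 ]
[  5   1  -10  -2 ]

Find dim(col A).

Row reduce to echelon form.
R2 ← R2 + (1/2)·R1: [0, 3/2, -3/2, 15]
R3 ← R3 − R1: [0, -5, 10, 15]
R4 ← R4 + (5/4)·R1: [0, 29/4, -55/4, -12]
R3 ← R3 + (10/3)·R2: [0, 0, 5, 65]
R4 ← R4 − (29/6)·R2: [0, 0, -13/2, -169/2]
R4 ← R4 + (13/10)·R3: [0, 0, 0, 0]
Echelon form has 3 nonzero rows, so rank(A) = 3.
The column space has dimension equal to the rank: 3.

3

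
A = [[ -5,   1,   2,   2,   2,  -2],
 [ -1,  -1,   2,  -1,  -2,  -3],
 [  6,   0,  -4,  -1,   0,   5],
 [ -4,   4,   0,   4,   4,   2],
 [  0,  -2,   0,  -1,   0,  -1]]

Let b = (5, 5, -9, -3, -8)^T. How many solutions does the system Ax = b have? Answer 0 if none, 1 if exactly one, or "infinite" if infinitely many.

0

Row reduce the augmented matrix [A | b].
R2 ← R2 − (1/5)·R1: [0, -6/5, 8/5, -7/5, -12/5, -13/5, 4]
R3 ← R3 + (6/5)·R1: [0, 6/5, -8/5, 7/5, 12/5, 13/5, -3]
R4 ← R4 − (4/5)·R1: [0, 16/5, -8/5, 12/5, 12/5, 18/5, -7]
R3 ← R3 + R2: [0, 0, 0, 0, 0, 0, 1]
R4 ← R4 + (8/3)·R2: [0, 0, 8/3, -4/3, -4, -10/3, 11/3]
R5 ← R5 − (5/3)·R2: [0, 0, -8/3, 4/3, 4, 10/3, -44/3]
Swap R3 ↔ R4
R5 ← R5 + R3: [0, 0, 0, 0, 0, 0, -11]
R5 ← R5 + (11)·R4: [0, 0, 0, 0, 0, 0, 0]
The echelon form has 4 nonzero rows; the last pivot sits in the augmented column, so rank(A) = 3 but rank([A|b]) = 4.
Since the ranks differ, the system is inconsistent.
It has no solutions.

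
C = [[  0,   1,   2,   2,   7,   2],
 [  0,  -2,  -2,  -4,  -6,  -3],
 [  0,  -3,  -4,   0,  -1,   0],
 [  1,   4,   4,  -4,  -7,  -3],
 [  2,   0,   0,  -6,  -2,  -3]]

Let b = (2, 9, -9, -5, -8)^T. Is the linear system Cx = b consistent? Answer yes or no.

Row reduce the augmented matrix [C | b].
Swap R1 ↔ R4
R5 ← R5 − (2)·R1: [0, -8, -8, 2, 12, 3, 2]
R3 ← R3 − (3/2)·R2: [0, 0, -1, 6, 8, 9/2, -45/2]
R4 ← R4 + (1/2)·R2: [0, 0, 1, 0, 4, 1/2, 13/2]
R5 ← R5 − (4)·R2: [0, 0, 0, 18, 36, 15, -34]
R4 ← R4 + R3: [0, 0, 0, 6, 12, 5, -16]
R5 ← R5 − (3)·R4: [0, 0, 0, 0, 0, 0, 14]
The echelon form has 5 nonzero rows; the last pivot sits in the augmented column, so rank(C) = 4 but rank([C|b]) = 5.
Since the ranks differ, the system is inconsistent.

no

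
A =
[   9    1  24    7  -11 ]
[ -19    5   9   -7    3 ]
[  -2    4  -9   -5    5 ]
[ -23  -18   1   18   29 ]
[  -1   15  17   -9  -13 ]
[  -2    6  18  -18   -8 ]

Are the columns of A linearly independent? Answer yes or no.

Row reduce A to echelon form.
R2 ← R2 + (19/9)·R1: [0, 64/9, 179/3, 70/9, -182/9]
R3 ← R3 + (2/9)·R1: [0, 38/9, -11/3, -31/9, 23/9]
R4 ← R4 + (23/9)·R1: [0, -139/9, 187/3, 323/9, 8/9]
R5 ← R5 + (1/9)·R1: [0, 136/9, 59/3, -74/9, -128/9]
R6 ← R6 + (2/9)·R1: [0, 56/9, 70/3, -148/9, -94/9]
R3 ← R3 − (19/32)·R2: [0, 0, -1251/32, -129/16, 233/16]
R4 ← R4 + (139/64)·R2: [0, 0, 12283/64, 1689/32, -1377/32]
R5 ← R5 − (17/8)·R2: [0, 0, -857/8, -99/4, 115/4]
R6 ← R6 − (7/8)·R2: [0, 0, -231/8, -93/4, 29/4]
R4 ← R4 + (12283/2502)·R3: [0, 0, 0, 11009/834, 71207/2502]
R5 ← R5 − (3428/1251)·R3: [0, 0, 0, -1108/417, -13954/1251]
R6 ← R6 − (308/417)·R3: [0, 0, 0, -2404/139, -1462/417]
R5 ← R5 + (2216/11009)·R4: [0, 0, 0, 0, -59730/11009]
R6 ← R6 + (14424/11009)·R4: [0, 0, 0, 0, 371910/11009]
R6 ← R6 + (1127/181)·R5: [0, 0, 0, 0, 0]
5 pivots among 5 columns.
Every column is a pivot column, so the columns are linearly independent.

yes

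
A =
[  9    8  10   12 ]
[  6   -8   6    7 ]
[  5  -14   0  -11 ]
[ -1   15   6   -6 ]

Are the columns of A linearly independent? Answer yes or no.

yes

Row reduce A to echelon form.
R2 ← R2 − (2/3)·R1: [0, -40/3, -2/3, -1]
R3 ← R3 − (5/9)·R1: [0, -166/9, -50/9, -53/3]
R4 ← R4 + (1/9)·R1: [0, 143/9, 64/9, -14/3]
R3 ← R3 − (83/60)·R2: [0, 0, -139/30, -977/60]
R4 ← R4 + (143/120)·R2: [0, 0, 379/60, -703/120]
R4 ← R4 + (379/278)·R3: [0, 0, 0, -3900/139]
4 pivots among 4 columns.
Every column is a pivot column, so the columns are linearly independent.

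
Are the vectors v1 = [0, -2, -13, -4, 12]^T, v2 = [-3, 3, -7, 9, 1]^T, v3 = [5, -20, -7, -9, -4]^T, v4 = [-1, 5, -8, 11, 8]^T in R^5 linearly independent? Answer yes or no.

yes

Form the matrix with these vectors as rows and row reduce.
Swap R1 ↔ R2
R3 ← R3 + (5/3)·R1: [0, -15, -56/3, 6, -7/3]
R4 ← R4 − (1/3)·R1: [0, 4, -17/3, 8, 23/3]
R3 ← R3 − (15/2)·R2: [0, 0, 473/6, 36, -277/3]
R4 ← R4 + (2)·R2: [0, 0, -95/3, 0, 95/3]
R4 ← R4 + (190/473)·R3: [0, 0, 0, 6840/473, -2565/473]
4 nonzero rows, so the 4 vectors span a space of dimension 4.
Since 4 = 4, the vectors are linearly independent.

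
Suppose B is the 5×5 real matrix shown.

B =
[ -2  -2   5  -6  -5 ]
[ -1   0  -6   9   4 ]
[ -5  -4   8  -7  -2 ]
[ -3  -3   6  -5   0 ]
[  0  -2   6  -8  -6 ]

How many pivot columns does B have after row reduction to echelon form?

4

Row reduce to echelon form.
R2 ← R2 − (1/2)·R1: [0, 1, -17/2, 12, 13/2]
R3 ← R3 − (5/2)·R1: [0, 1, -9/2, 8, 21/2]
R4 ← R4 − (3/2)·R1: [0, 0, -3/2, 4, 15/2]
R3 ← R3 − R2: [0, 0, 4, -4, 4]
R5 ← R5 + (2)·R2: [0, 0, -11, 16, 7]
R4 ← R4 + (3/8)·R3: [0, 0, 0, 5/2, 9]
R5 ← R5 + (11/4)·R3: [0, 0, 0, 5, 18]
R5 ← R5 − (2)·R4: [0, 0, 0, 0, 0]
Echelon form has 4 nonzero rows, so rank(B) = 4.
Each nonzero row contributes one pivot column: 4 pivot columns.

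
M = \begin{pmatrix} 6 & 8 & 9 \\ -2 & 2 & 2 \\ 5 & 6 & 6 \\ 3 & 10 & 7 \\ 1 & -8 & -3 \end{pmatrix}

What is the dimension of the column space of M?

3

Row reduce to echelon form.
R2 ← R2 + (1/3)·R1: [0, 14/3, 5]
R3 ← R3 − (5/6)·R1: [0, -2/3, -3/2]
R4 ← R4 − (1/2)·R1: [0, 6, 5/2]
R5 ← R5 − (1/6)·R1: [0, -28/3, -9/2]
R3 ← R3 + (1/7)·R2: [0, 0, -11/14]
R4 ← R4 − (9/7)·R2: [0, 0, -55/14]
R5 ← R5 + (2)·R2: [0, 0, 11/2]
R4 ← R4 − (5)·R3: [0, 0, 0]
R5 ← R5 + (7)·R3: [0, 0, 0]
Echelon form has 3 nonzero rows, so rank(M) = 3.
The column space has dimension equal to the rank: 3.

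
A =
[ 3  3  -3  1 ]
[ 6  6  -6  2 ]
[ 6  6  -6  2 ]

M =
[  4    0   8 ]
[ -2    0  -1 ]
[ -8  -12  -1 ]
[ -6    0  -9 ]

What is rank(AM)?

1

First compute AM:
[[ 24,  36,  15],
 [ 48,  72,  30],
 [ 48,  72,  30]]
Now row reduce the product.
R2 ← R2 − (2)·R1: [0, 0, 0]
R3 ← R3 − (2)·R1: [0, 0, 0]
1 nonzero row, so rank(AM) = 1.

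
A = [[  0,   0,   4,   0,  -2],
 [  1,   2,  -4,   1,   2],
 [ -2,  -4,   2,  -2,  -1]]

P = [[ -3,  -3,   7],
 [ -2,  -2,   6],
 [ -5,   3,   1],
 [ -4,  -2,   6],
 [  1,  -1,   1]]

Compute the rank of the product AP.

First compute AP:
[[-22,  14,   2],
 [ 11, -23,  23],
 [ 11,  25, -49]]
Now row reduce the product.
R2 ← R2 + (1/2)·R1: [0, -16, 24]
R3 ← R3 + (1/2)·R1: [0, 32, -48]
R3 ← R3 + (2)·R2: [0, 0, 0]
2 nonzero rows, so rank(AP) = 2.

2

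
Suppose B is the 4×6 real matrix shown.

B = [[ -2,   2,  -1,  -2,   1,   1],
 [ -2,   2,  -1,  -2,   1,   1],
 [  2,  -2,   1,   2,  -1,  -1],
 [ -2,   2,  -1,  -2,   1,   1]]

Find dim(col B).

1

Row reduce to echelon form.
R2 ← R2 − R1: [0, 0, 0, 0, 0, 0]
R3 ← R3 + R1: [0, 0, 0, 0, 0, 0]
R4 ← R4 − R1: [0, 0, 0, 0, 0, 0]
Echelon form has 1 nonzero row, so rank(B) = 1.
The column space has dimension equal to the rank: 1.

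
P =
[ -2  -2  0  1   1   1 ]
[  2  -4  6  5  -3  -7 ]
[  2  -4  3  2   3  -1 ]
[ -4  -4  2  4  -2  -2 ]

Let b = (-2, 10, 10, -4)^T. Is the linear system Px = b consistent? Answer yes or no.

Row reduce the augmented matrix [P | b].
R2 ← R2 + R1: [0, -6, 6, 6, -2, -6, 8]
R3 ← R3 + R1: [0, -6, 3, 3, 4, 0, 8]
R4 ← R4 − (2)·R1: [0, 0, 2, 2, -4, -4, 0]
R3 ← R3 − R2: [0, 0, -3, -3, 6, 6, 0]
R4 ← R4 + (2/3)·R3: [0, 0, 0, 0, 0, 0, 0]
The echelon form has 3 nonzero rows, and every pivot lies in the first 6 columns, so rank(P) = rank([P|b]) = 3.
The system is consistent.

yes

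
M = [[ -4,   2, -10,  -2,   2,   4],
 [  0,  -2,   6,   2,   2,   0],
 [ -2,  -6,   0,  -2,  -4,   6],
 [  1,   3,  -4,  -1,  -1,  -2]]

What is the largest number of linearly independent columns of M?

Row reduce to echelon form.
R3 ← R3 − (1/2)·R1: [0, -7, 5, -1, -5, 4]
R4 ← R4 + (1/4)·R1: [0, 7/2, -13/2, -3/2, -1/2, -1]
R3 ← R3 − (7/2)·R2: [0, 0, -16, -8, -12, 4]
R4 ← R4 + (7/4)·R2: [0, 0, 4, 2, 3, -1]
R4 ← R4 + (1/4)·R3: [0, 0, 0, 0, 0, 0]
Echelon form has 3 nonzero rows, so rank(M) = 3.
The rank gives the maximum number of linearly independent columns: 3.

3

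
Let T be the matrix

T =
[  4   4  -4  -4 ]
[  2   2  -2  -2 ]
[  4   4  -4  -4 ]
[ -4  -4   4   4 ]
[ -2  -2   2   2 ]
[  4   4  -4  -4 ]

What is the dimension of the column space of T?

1

Row reduce to echelon form.
R2 ← R2 − (1/2)·R1: [0, 0, 0, 0]
R3 ← R3 − R1: [0, 0, 0, 0]
R4 ← R4 + R1: [0, 0, 0, 0]
R5 ← R5 + (1/2)·R1: [0, 0, 0, 0]
R6 ← R6 − R1: [0, 0, 0, 0]
Echelon form has 1 nonzero row, so rank(T) = 1.
The column space has dimension equal to the rank: 1.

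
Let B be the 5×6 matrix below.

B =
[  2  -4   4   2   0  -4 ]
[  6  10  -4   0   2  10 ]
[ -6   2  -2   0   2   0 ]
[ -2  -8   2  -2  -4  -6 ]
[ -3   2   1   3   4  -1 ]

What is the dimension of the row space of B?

Row reduce to echelon form.
R2 ← R2 − (3)·R1: [0, 22, -16, -6, 2, 22]
R3 ← R3 + (3)·R1: [0, -10, 10, 6, 2, -12]
R4 ← R4 + R1: [0, -12, 6, 0, -4, -10]
R5 ← R5 + (3/2)·R1: [0, -4, 7, 6, 4, -7]
R3 ← R3 + (5/11)·R2: [0, 0, 30/11, 36/11, 32/11, -2]
R4 ← R4 + (6/11)·R2: [0, 0, -30/11, -36/11, -32/11, 2]
R5 ← R5 + (2/11)·R2: [0, 0, 45/11, 54/11, 48/11, -3]
R4 ← R4 + R3: [0, 0, 0, 0, 0, 0]
R5 ← R5 − (3/2)·R3: [0, 0, 0, 0, 0, 0]
Echelon form has 3 nonzero rows, so rank(B) = 3.
The row space has dimension equal to the rank: 3.

3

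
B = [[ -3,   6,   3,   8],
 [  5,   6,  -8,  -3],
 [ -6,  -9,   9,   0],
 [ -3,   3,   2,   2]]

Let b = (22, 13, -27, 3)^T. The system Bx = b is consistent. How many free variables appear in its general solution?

1

Row reduce the augmented matrix [B | b].
R2 ← R2 + (5/3)·R1: [0, 16, -3, 31/3, 149/3]
R3 ← R3 − (2)·R1: [0, -21, 3, -16, -71]
R4 ← R4 − R1: [0, -3, -1, -6, -19]
R3 ← R3 + (21/16)·R2: [0, 0, -15/16, -39/16, -93/16]
R4 ← R4 + (3/16)·R2: [0, 0, -25/16, -65/16, -155/16]
R4 ← R4 − (5/3)·R3: [0, 0, 0, 0, 0]
The echelon form has 3 nonzero rows, and every pivot lies in the first 4 columns, so rank(B) = rank([B|b]) = 3.
The system is consistent.
Free variables = (unknowns) − (rank) = 4 − 3 = 1.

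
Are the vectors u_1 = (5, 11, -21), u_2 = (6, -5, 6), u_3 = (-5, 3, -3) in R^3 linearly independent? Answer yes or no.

no

Form the matrix with these vectors as rows and row reduce.
R2 ← R2 − (6/5)·R1: [0, -91/5, 156/5]
R3 ← R3 + R1: [0, 14, -24]
R3 ← R3 + (10/13)·R2: [0, 0, 0]
2 nonzero rows, so the 3 vectors span a space of dimension 2.
Since 2 < 3, the vectors are linearly dependent.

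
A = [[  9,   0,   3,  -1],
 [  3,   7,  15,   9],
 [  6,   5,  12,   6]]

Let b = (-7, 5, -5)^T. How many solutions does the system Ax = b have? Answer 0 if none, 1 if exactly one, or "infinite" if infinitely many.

Row reduce the augmented matrix [A | b].
R2 ← R2 − (1/3)·R1: [0, 7, 14, 28/3, 22/3]
R3 ← R3 − (2/3)·R1: [0, 5, 10, 20/3, -1/3]
R3 ← R3 − (5/7)·R2: [0, 0, 0, 0, -39/7]
The echelon form has 3 nonzero rows; the last pivot sits in the augmented column, so rank(A) = 2 but rank([A|b]) = 3.
Since the ranks differ, the system is inconsistent.
It has no solutions.

0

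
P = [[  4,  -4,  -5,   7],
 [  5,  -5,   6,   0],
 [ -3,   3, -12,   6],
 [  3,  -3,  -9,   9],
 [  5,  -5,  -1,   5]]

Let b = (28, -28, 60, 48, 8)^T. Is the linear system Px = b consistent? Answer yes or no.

yes

Row reduce the augmented matrix [P | b].
R2 ← R2 − (5/4)·R1: [0, 0, 49/4, -35/4, -63]
R3 ← R3 + (3/4)·R1: [0, 0, -63/4, 45/4, 81]
R4 ← R4 − (3/4)·R1: [0, 0, -21/4, 15/4, 27]
R5 ← R5 − (5/4)·R1: [0, 0, 21/4, -15/4, -27]
R3 ← R3 + (9/7)·R2: [0, 0, 0, 0, 0]
R4 ← R4 + (3/7)·R2: [0, 0, 0, 0, 0]
R5 ← R5 − (3/7)·R2: [0, 0, 0, 0, 0]
The echelon form has 2 nonzero rows, and every pivot lies in the first 4 columns, so rank(P) = rank([P|b]) = 2.
The system is consistent.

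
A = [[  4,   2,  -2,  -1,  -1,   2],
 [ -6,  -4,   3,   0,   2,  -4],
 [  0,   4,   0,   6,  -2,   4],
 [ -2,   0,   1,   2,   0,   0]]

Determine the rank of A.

Row reduce to echelon form.
R2 ← R2 + (3/2)·R1: [0, -1, 0, -3/2, 1/2, -1]
R4 ← R4 + (1/2)·R1: [0, 1, 0, 3/2, -1/2, 1]
R3 ← R3 + (4)·R2: [0, 0, 0, 0, 0, 0]
R4 ← R4 + R2: [0, 0, 0, 0, 0, 0]
Echelon form has 2 nonzero rows, so rank(A) = 2.

2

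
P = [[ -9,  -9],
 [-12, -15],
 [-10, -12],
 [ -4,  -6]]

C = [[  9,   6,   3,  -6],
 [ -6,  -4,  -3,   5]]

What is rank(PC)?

2

First compute PC:
[[-27, -18,   0,   9],
 [-18, -12,   9,  -3],
 [-18, -12,   6,   0],
 [  0,   0,   6,  -6]]
Now row reduce the product.
R2 ← R2 − (2/3)·R1: [0, 0, 9, -9]
R3 ← R3 − (2/3)·R1: [0, 0, 6, -6]
R3 ← R3 − (2/3)·R2: [0, 0, 0, 0]
R4 ← R4 − (2/3)·R2: [0, 0, 0, 0]
2 nonzero rows, so rank(PC) = 2.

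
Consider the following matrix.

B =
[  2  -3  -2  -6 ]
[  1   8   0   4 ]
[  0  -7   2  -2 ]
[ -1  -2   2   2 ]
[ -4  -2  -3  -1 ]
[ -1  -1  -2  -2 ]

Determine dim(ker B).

1

Row reduce to echelon form.
R2 ← R2 − (1/2)·R1: [0, 19/2, 1, 7]
R4 ← R4 + (1/2)·R1: [0, -7/2, 1, -1]
R5 ← R5 + (2)·R1: [0, -8, -7, -13]
R6 ← R6 + (1/2)·R1: [0, -5/2, -3, -5]
R3 ← R3 + (14/19)·R2: [0, 0, 52/19, 60/19]
R4 ← R4 + (7/19)·R2: [0, 0, 26/19, 30/19]
R5 ← R5 + (16/19)·R2: [0, 0, -117/19, -135/19]
R6 ← R6 + (5/19)·R2: [0, 0, -52/19, -60/19]
R4 ← R4 − (1/2)·R3: [0, 0, 0, 0]
R5 ← R5 + (9/4)·R3: [0, 0, 0, 0]
R6 ← R6 + R3: [0, 0, 0, 0]
3 nonzero rows, so rank(B) = 3.
B has 4 columns; by rank–nullity, nullity = 4 − 3 = 1.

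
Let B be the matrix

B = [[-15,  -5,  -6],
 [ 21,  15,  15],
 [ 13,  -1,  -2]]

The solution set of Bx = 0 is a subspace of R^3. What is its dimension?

Row reduce to echelon form.
R2 ← R2 + (7/5)·R1: [0, 8, 33/5]
R3 ← R3 + (13/15)·R1: [0, -16/3, -36/5]
R3 ← R3 + (2/3)·R2: [0, 0, -14/5]
3 nonzero rows, so rank(B) = 3.
B has 3 columns; by rank–nullity, nullity = 3 − 3 = 0.

0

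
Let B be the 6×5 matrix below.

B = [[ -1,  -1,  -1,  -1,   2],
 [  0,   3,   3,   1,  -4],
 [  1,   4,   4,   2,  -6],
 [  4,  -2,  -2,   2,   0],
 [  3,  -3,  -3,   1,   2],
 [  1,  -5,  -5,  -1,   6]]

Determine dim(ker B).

3

Row reduce to echelon form.
R3 ← R3 + R1: [0, 3, 3, 1, -4]
R4 ← R4 + (4)·R1: [0, -6, -6, -2, 8]
R5 ← R5 + (3)·R1: [0, -6, -6, -2, 8]
R6 ← R6 + R1: [0, -6, -6, -2, 8]
R3 ← R3 − R2: [0, 0, 0, 0, 0]
R4 ← R4 + (2)·R2: [0, 0, 0, 0, 0]
R5 ← R5 + (2)·R2: [0, 0, 0, 0, 0]
R6 ← R6 + (2)·R2: [0, 0, 0, 0, 0]
2 nonzero rows, so rank(B) = 2.
B has 5 columns; by rank–nullity, nullity = 5 − 2 = 3.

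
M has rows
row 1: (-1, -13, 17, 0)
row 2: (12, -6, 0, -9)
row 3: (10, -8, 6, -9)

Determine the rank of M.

Row reduce to echelon form.
R2 ← R2 + (12)·R1: [0, -162, 204, -9]
R3 ← R3 + (10)·R1: [0, -138, 176, -9]
R3 ← R3 − (23/27)·R2: [0, 0, 20/9, -4/3]
Echelon form has 3 nonzero rows, so rank(M) = 3.

3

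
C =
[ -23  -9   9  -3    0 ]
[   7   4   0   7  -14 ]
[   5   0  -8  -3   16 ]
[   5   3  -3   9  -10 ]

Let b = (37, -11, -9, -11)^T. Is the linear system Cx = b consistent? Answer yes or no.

yes

Row reduce the augmented matrix [C | b].
R2 ← R2 + (7/23)·R1: [0, 29/23, 63/23, 140/23, -14, 6/23]
R3 ← R3 + (5/23)·R1: [0, -45/23, -139/23, -84/23, 16, -22/23]
R4 ← R4 + (5/23)·R1: [0, 24/23, -24/23, 192/23, -10, -68/23]
R3 ← R3 + (45/29)·R2: [0, 0, -52/29, 168/29, -166/29, -16/29]
R4 ← R4 − (24/29)·R2: [0, 0, -96/29, 96/29, 46/29, -92/29]
R4 ← R4 − (24/13)·R3: [0, 0, 0, -96/13, 158/13, -28/13]
The echelon form has 4 nonzero rows, and every pivot lies in the first 5 columns, so rank(C) = rank([C|b]) = 4.
The system is consistent.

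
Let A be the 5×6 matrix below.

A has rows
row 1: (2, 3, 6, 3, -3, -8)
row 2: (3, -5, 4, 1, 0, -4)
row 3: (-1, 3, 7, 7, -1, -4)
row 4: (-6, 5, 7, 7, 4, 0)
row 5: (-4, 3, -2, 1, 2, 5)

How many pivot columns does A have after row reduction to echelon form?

4

Row reduce to echelon form.
R2 ← R2 − (3/2)·R1: [0, -19/2, -5, -7/2, 9/2, 8]
R3 ← R3 + (1/2)·R1: [0, 9/2, 10, 17/2, -5/2, -8]
R4 ← R4 + (3)·R1: [0, 14, 25, 16, -5, -24]
R5 ← R5 + (2)·R1: [0, 9, 10, 7, -4, -11]
R3 ← R3 + (9/19)·R2: [0, 0, 145/19, 130/19, -7/19, -80/19]
R4 ← R4 + (28/19)·R2: [0, 0, 335/19, 206/19, 31/19, -232/19]
R5 ← R5 + (18/19)·R2: [0, 0, 100/19, 70/19, 5/19, -65/19]
R4 ← R4 − (67/29)·R3: [0, 0, 0, -144/29, 72/29, -72/29]
R5 ← R5 − (20/29)·R3: [0, 0, 0, -30/29, 15/29, -15/29]
R5 ← R5 − (5/24)·R4: [0, 0, 0, 0, 0, 0]
Echelon form has 4 nonzero rows, so rank(A) = 4.
Each nonzero row contributes one pivot column: 4 pivot columns.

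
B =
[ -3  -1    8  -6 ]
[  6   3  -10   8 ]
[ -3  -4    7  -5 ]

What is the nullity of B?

1

Row reduce to echelon form.
R2 ← R2 + (2)·R1: [0, 1, 6, -4]
R3 ← R3 − R1: [0, -3, -1, 1]
R3 ← R3 + (3)·R2: [0, 0, 17, -11]
3 nonzero rows, so rank(B) = 3.
B has 4 columns; by rank–nullity, nullity = 4 − 3 = 1.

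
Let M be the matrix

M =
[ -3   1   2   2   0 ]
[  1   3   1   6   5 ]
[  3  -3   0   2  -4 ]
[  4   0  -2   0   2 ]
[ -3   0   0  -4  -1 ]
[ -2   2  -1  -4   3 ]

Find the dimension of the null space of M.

Row reduce to echelon form.
R2 ← R2 + (1/3)·R1: [0, 10/3, 5/3, 20/3, 5]
R3 ← R3 + R1: [0, -2, 2, 4, -4]
R4 ← R4 + (4/3)·R1: [0, 4/3, 2/3, 8/3, 2]
R5 ← R5 − R1: [0, -1, -2, -6, -1]
R6 ← R6 − (2/3)·R1: [0, 4/3, -7/3, -16/3, 3]
R3 ← R3 + (3/5)·R2: [0, 0, 3, 8, -1]
R4 ← R4 − (2/5)·R2: [0, 0, 0, 0, 0]
R5 ← R5 + (3/10)·R2: [0, 0, -3/2, -4, 1/2]
R6 ← R6 − (2/5)·R2: [0, 0, -3, -8, 1]
R5 ← R5 + (1/2)·R3: [0, 0, 0, 0, 0]
R6 ← R6 + R3: [0, 0, 0, 0, 0]
3 nonzero rows, so rank(M) = 3.
M has 5 columns; by rank–nullity, nullity = 5 − 3 = 2.

2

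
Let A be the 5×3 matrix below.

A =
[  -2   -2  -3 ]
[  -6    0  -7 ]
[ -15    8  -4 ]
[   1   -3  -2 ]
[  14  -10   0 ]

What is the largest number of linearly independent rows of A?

Row reduce to echelon form.
R2 ← R2 − (3)·R1: [0, 6, 2]
R3 ← R3 − (15/2)·R1: [0, 23, 37/2]
R4 ← R4 + (1/2)·R1: [0, -4, -7/2]
R5 ← R5 + (7)·R1: [0, -24, -21]
R3 ← R3 − (23/6)·R2: [0, 0, 65/6]
R4 ← R4 + (2/3)·R2: [0, 0, -13/6]
R5 ← R5 + (4)·R2: [0, 0, -13]
R4 ← R4 + (1/5)·R3: [0, 0, 0]
R5 ← R5 + (6/5)·R3: [0, 0, 0]
Echelon form has 3 nonzero rows, so rank(A) = 3.
The rank gives the maximum number of linearly independent rows: 3.

3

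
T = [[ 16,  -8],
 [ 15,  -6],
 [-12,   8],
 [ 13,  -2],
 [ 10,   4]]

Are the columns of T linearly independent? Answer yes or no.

Row reduce T to echelon form.
R2 ← R2 − (15/16)·R1: [0, 3/2]
R3 ← R3 + (3/4)·R1: [0, 2]
R4 ← R4 − (13/16)·R1: [0, 9/2]
R5 ← R5 − (5/8)·R1: [0, 9]
R3 ← R3 − (4/3)·R2: [0, 0]
R4 ← R4 − (3)·R2: [0, 0]
R5 ← R5 − (6)·R2: [0, 0]
2 pivots among 2 columns.
Every column is a pivot column, so the columns are linearly independent.

yes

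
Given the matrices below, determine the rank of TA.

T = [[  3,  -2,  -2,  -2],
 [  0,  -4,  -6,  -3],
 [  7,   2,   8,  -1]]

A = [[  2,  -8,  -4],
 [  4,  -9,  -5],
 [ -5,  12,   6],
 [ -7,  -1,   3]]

3

First compute TA:
[[ 22, -28, -20],
 [ 35, -33, -25],
 [-11,  23,   7]]
Now row reduce the product.
R2 ← R2 − (35/22)·R1: [0, 127/11, 75/11]
R3 ← R3 + (1/2)·R1: [0, 9, -3]
R3 ← R3 − (99/127)·R2: [0, 0, -1056/127]
3 nonzero rows, so rank(TA) = 3.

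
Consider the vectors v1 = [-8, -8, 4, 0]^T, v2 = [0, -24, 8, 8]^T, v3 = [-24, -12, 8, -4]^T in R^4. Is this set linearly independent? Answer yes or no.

no

Form the matrix with these vectors as rows and row reduce.
R3 ← R3 − (3)·R1: [0, 12, -4, -4]
R3 ← R3 + (1/2)·R2: [0, 0, 0, 0]
2 nonzero rows, so the 3 vectors span a space of dimension 2.
Since 2 < 3, the vectors are linearly dependent.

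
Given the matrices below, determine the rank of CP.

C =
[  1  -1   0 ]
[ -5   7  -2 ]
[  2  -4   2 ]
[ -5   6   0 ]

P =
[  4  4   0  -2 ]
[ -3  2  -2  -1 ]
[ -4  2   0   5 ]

First compute CP:
[[  7,   2,   2,  -1],
 [-33, -10, -14,  -7],
 [ 12,   4,   8,  10],
 [-38,  -8, -12,   4]]
Now row reduce the product.
R2 ← R2 + (33/7)·R1: [0, -4/7, -32/7, -82/7]
R3 ← R3 − (12/7)·R1: [0, 4/7, 32/7, 82/7]
R4 ← R4 + (38/7)·R1: [0, 20/7, -8/7, -10/7]
R3 ← R3 + R2: [0, 0, 0, 0]
R4 ← R4 + (5)·R2: [0, 0, -24, -60]
Swap R3 ↔ R4
3 nonzero rows, so rank(CP) = 3.

3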